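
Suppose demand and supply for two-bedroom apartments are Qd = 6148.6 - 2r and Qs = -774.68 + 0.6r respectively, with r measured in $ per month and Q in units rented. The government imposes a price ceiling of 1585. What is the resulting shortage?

At r = 1585: Qd = 2978.6 and Qs = 176.32.
Shortage = Qd - Qs = 2978.6 - 176.32 = 2802.28.

Shortage = 2802.28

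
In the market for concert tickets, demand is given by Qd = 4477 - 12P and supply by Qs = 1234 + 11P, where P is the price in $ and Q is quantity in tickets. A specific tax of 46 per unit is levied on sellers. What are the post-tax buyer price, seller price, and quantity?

P_b = 163, P_s = 117, Q = 2521

Sellers keep P_s = P_b - 46 per unit, so supply in terms of the buyer price is Qs = 728 + 11P_b.
Equate demand and the shifted supply: 4477 - 12P_b = 728 + 11P_b, giving 23P_b = 3749, so P_b = 163.
Then P_s = 163 - 46 = 117 and Q = 4477 - 12(163) = 2521.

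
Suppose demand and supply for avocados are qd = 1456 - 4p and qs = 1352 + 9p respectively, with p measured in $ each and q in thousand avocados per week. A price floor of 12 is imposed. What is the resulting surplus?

Evaluating both curves at the floor price 12 gives qd = 1408, qs = 1460.
Surplus = qs - qd = 1460 - 1408 = 52.

Surplus = 52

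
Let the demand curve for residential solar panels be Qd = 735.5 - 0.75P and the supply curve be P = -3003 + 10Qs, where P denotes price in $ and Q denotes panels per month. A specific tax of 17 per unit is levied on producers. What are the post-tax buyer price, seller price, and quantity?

Solving each curve for Q: Qs = 300.3 + 0.1P.
Producers keep P_s = P_b - 17 per unit, so supply in terms of the buyer price is Qs = 298.6 + 0.1P_b.
Equate demand and the shifted supply: 735.5 - 0.75P_b = 298.6 + 0.1P_b, giving 0.85P_b = 436.9, so P_b = 514.
So P_s = 497 and the quantity traded is Q = 735.5 - 0.75(514) = 350.

P_b = 514, P_s = 497, Q = 350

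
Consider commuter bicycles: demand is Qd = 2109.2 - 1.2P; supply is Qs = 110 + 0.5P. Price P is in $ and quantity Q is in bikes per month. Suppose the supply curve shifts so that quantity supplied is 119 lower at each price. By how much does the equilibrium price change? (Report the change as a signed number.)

Equating demand and supply, 2109.2 - 1.2P = 110 + 0.5P gives 1.7P = 1999.2, so P* = 1176.
Substitute back: Q* = 2109.2 - 1.2(1176) = 698.
After the shift, supply is Qs = -9 + 0.5P.
New equilibrium: 2118.2 = 1.7P, so P = 1246 and Q = 614.
ΔP = 1246 - 1176 = 70.

ΔP = 70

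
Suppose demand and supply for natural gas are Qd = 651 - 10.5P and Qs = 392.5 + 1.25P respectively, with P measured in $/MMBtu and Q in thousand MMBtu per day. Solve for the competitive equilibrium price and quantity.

The market clears where 651 - 10.5P = 392.5 + 1.25P. Rearranging, 11.75P = 258.5, hence P* = 22.
Then Q* = 651 - 10.5(22) = 420.

P* = 22, Q* = 420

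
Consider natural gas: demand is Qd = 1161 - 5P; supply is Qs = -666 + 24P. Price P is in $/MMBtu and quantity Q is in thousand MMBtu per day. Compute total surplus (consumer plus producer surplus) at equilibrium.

Equating demand and supply, 1161 - 5P = -666 + 24P gives 29P = 1827, so P* = 63.
Plugging P* into demand: Q* = 1161 - 5(63) = 846.
Demand choke price = 232.2; supply choke price = 27.75. CS = ½(232.2 - 63)(846) = 71571.6; PS = ½(63 - 27.75)(846) = 14910.75. Total surplus = 86482.35.

Total surplus = 86482.35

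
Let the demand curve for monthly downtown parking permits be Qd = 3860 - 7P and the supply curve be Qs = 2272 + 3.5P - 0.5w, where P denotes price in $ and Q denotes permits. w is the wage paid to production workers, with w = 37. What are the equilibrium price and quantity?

P* = 153, Q* = 2789

With w = 37, supply is Qs = 2253.5 + 3.5P.
At equilibrium Qd = Qs, so 3860 - 7P = 2253.5 + 3.5P; collecting terms, 1606.5 = 10.5P and P* = 153.
From the demand curve, Q* = 3860 - 7(153) = 2789.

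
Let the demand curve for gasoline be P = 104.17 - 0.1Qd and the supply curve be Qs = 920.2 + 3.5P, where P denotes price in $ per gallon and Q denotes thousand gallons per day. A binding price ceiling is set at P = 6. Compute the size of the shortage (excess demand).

Shortage = 40.5

Rewriting in direct form: Qd = 1041.7 - 10P.
Evaluating both curves at the ceiling price 6 gives Qd = 981.7, Qs = 941.2.
Shortage = Qd - Qs = 981.7 - 941.2 = 40.5.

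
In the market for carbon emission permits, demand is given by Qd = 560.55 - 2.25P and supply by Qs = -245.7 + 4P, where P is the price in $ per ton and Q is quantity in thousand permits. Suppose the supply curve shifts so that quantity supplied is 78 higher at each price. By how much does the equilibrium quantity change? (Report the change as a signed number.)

At equilibrium Qd = Qs, so 560.55 - 2.25P = -245.7 + 4P; collecting terms, 806.25 = 6.25P and P* = 129.
Plugging P* into demand: Q* = 560.55 - 2.25(129) = 270.3.
After the shift, supply is Qs = -167.7 + 4P.
New equilibrium: 728.25 = 6.25P, so P = 116.52 and Q = 298.38.
ΔQ = 298.38 - 270.3 = 28.08.

ΔQ = 28.08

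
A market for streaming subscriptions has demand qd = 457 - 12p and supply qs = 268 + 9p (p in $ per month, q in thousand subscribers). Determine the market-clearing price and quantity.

p* = 9, q* = 349

At equilibrium qd = qs, so 457 - 12p = 268 + 9p; collecting terms, 189 = 21p and p* = 9.
Then q* = 457 - 12(9) = 349.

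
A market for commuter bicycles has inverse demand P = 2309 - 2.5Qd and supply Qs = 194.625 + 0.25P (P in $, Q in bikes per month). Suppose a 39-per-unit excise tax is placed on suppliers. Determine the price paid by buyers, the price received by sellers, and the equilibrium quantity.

In direct form, Qd = 923.6 - 0.4P.
With a tax of 39 on suppliers, they supply based on the net price P_s = P_b - 39, so Qs = 184.875 + 0.25P_b.
Market clearing requires 923.6 - 0.4P_b = 184.875 + 0.25P_b; hence 738.725 = 0.65P_b and P_b = 1136.5.
So P_s = 1097.5 and the quantity traded is Q = 923.6 - 0.4(1136.5) = 469.

P_b = 1136.5, P_s = 1097.5, Q = 469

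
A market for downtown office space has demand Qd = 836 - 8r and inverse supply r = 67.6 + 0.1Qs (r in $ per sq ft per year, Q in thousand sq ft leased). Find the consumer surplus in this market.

Rewriting in direct form: Qs = -676 + 10r.
Set Qd = Qs: 836 - 8r = -676 + 10r, so 1512 = 18r and r* = 84.
Plugging r* into demand: Q* = 836 - 8(84) = 164.
Demand choke price (Qd = 0): r = 836/8 = 104.5. Consumer surplus = ½ × (104.5 - 84) × 164 = 1681.

Consumer surplus = 1681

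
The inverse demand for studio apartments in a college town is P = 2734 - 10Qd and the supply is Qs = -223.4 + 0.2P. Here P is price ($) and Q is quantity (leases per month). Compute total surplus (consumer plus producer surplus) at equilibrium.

Total surplus = 87156.3

Rewriting in direct form: Qd = 273.4 - 0.1P.
The market clears where 273.4 - 0.1P = -223.4 + 0.2P. Rearranging, 0.3P = 496.8, hence P* = 1656.
Then Q* = 273.4 - 0.1(1656) = 107.8.
Demand choke price = 2734; supply choke price = 1117. CS = ½(2734 - 1656)(107.8) = 58104.2; PS = ½(1656 - 1117)(107.8) = 29052.1. Total surplus = 87156.3.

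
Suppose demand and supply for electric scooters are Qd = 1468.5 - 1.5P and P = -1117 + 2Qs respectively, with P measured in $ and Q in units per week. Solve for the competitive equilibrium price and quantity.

P* = 455, Q* = 786

Rewriting in direct form: Qs = 558.5 + 0.5P.
Set Qd = Qs: 1468.5 - 1.5P = 558.5 + 0.5P, so 910 = 2P and P* = 455.
Then Q* = 1468.5 - 1.5(455) = 786.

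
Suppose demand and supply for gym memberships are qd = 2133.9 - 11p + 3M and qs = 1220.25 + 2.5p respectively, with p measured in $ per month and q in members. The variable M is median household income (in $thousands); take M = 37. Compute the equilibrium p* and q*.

With M = 37, demand is qd = 2244.9 - 11p.
At equilibrium qd = qs, so 2244.9 - 11p = 1220.25 + 2.5p; collecting terms, 1024.65 = 13.5p and p* = 75.9.
Substitute back: q* = 2244.9 - 11(75.9) = 1410.

p* = 75.9, q* = 1410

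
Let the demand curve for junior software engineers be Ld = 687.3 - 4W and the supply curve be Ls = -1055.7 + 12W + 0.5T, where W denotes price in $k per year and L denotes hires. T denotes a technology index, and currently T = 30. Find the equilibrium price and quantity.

W* = 108, L* = 255.3

With T = 30, supply is Ls = -1040.7 + 12W.
Set Ld = Ls: 687.3 - 4W = -1040.7 + 12W, so 1728 = 16W and W* = 108.
Then L* = 687.3 - 4(108) = 255.3.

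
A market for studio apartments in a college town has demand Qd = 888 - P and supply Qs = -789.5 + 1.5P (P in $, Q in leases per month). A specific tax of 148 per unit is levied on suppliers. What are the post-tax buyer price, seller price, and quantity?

P_b = 759.8, P_s = 611.8, Q = 128.2

With a tax of 148 on suppliers, they supply based on the net price P_s = P_b - 148, so Qs = -1011.5 + 1.5P_b.
Equate demand and the shifted supply: 888 - P_b = -1011.5 + 1.5P_b, giving 2.5P_b = 1899.5, so P_b = 759.8.
So P_s = 611.8 and the quantity traded is Q = 888 - 759.8 = 128.2.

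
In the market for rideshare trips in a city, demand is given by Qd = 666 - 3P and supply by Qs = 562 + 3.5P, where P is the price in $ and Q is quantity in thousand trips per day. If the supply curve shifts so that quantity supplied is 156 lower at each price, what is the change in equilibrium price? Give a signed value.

Set Qd = Qs: 666 - 3P = 562 + 3.5P, so 104 = 6.5P and P* = 16.
Then Q* = 666 - 3(16) = 618.
After the shift, supply is Qs = 406 + 3.5P.
New equilibrium: 260 = 6.5P, so P = 40 and Q = 546.
ΔP = 40 - 16 = 24.

ΔP = 24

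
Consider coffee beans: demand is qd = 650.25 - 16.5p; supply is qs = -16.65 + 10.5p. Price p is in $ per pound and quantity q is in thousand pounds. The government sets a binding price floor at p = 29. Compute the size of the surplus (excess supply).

Surplus = 116.1

With p fixed at 29, quantity demanded is 171.75 and quantity supplied is 287.85.
Surplus = qs - qd = 287.85 - 171.75 = 116.1.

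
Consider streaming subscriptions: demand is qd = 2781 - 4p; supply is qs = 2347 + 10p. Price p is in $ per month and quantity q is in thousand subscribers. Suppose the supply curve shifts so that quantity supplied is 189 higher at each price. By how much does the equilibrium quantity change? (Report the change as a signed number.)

The market clears where 2781 - 4p = 2347 + 10p. Rearranging, 14p = 434, hence p* = 31.
Plugging p* into demand: q* = 2781 - 4(31) = 2657.
After the shift, supply is qs = 2536 + 10p.
New equilibrium: 245 = 14p, so p = 17.5 and q = 2711.
Δq = 2711 - 2657 = 54.

Δq = 54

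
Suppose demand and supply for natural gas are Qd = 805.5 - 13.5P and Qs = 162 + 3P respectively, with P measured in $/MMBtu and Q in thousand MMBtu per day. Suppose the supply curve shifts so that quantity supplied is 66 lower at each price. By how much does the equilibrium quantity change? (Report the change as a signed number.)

ΔQ = -54

Equating demand and supply, 805.5 - 13.5P = 162 + 3P gives 16.5P = 643.5, so P* = 39.
From the demand curve, Q* = 805.5 - 13.5(39) = 279.
After the shift, supply is Qs = 96 + 3P.
The new intersection has 709.5 = 16.5P, i.e. P = 43, Q = 225.
ΔQ = 225 - 279 = -54.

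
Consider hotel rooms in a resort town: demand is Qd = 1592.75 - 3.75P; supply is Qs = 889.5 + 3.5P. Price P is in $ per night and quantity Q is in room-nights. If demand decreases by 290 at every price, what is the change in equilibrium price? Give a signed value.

ΔP = -40

At equilibrium Qd = Qs, so 1592.75 - 3.75P = 889.5 + 3.5P; collecting terms, 703.25 = 7.25P and P* = 97.
Substitute back: Q* = 1592.75 - 3.75(97) = 1229.
After the shift, demand is Qd = 1302.75 - 3.75P.
The new intersection has 413.25 = 7.25P, i.e. P = 57, Q = 1089.
ΔP = 57 - 97 = -40.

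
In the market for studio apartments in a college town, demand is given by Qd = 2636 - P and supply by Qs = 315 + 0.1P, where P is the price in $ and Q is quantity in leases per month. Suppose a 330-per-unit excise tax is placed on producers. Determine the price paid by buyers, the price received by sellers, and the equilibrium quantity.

With a tax of 330 on producers, they supply based on the net price P_s = P_b - 330, so Qs = 282 + 0.1P_b.
Market clearing requires 2636 - P_b = 282 + 0.1P_b; hence 2354 = 1.1P_b and P_b = 2140.
Then P_s = 2140 - 330 = 1810 and Q = 2636 - 2140 = 496.

P_b = 2140, P_s = 1810, Q = 496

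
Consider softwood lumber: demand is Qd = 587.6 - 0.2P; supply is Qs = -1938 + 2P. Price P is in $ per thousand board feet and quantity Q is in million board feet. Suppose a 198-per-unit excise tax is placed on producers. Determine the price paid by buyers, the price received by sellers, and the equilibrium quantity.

With a tax of 198 on producers, they supply based on the net price P_s = P_b - 198, so Qs = -2334 + 2P_b.
Set Qd = Qs: 587.6 - 0.2P_b = -2334 + 2P_b, so 2921.6 = 2.2P_b and P_b = 1328.
So P_s = 1130 and the quantity traded is Q = 587.6 - 0.2(1328) = 322.

P_b = 1328, P_s = 1130, Q = 322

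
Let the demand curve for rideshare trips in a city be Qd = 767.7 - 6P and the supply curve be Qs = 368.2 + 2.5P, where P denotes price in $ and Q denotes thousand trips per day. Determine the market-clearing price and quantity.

At equilibrium Qd = Qs, so 767.7 - 6P = 368.2 + 2.5P; collecting terms, 399.5 = 8.5P and P* = 47.
Substitute back: Q* = 767.7 - 6(47) = 485.7.

P* = 47, Q* = 485.7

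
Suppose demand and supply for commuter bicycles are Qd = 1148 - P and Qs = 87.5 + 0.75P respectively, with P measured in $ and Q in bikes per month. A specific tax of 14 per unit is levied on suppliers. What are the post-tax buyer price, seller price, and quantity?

P_b = 612, P_s = 598, Q = 536

Suppliers keep P_s = P_b - 14 per unit, so supply in terms of the buyer price is Qs = 77 + 0.75P_b.
Market clearing requires 1148 - P_b = 77 + 0.75P_b; hence 1071 = 1.75P_b and P_b = 612.
So P_s = 598 and the quantity traded is Q = 1148 - 612 = 536.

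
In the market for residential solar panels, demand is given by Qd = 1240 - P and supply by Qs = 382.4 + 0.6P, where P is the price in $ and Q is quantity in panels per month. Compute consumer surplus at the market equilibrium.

Consumer surplus = 247808

At equilibrium Qd = Qs, so 1240 - P = 382.4 + 0.6P; collecting terms, 857.6 = 1.6P and P* = 536.
Plugging P* into demand: Q* = 1240 - 536 = 704.
Demand choke price (Qd = 0): P = 1240. Consumer surplus = ½ × (1240 - 536) × 704 = 247808.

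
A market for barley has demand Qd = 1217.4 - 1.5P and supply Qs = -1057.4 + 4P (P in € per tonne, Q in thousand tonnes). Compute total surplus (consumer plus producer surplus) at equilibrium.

Equating demand and supply, 1217.4 - 1.5P = -1057.4 + 4P gives 5.5P = 2274.8, so P* = 413.6.
From the demand curve, Q* = 1217.4 - 1.5(413.6) = 597.
Demand choke price = 811.6; supply choke price = 264.35. CS = ½(811.6 - 413.6)(597) = 118803; PS = ½(413.6 - 264.35)(597) = 44551.125. Total surplus = 163354.125.

Total surplus = 163354.125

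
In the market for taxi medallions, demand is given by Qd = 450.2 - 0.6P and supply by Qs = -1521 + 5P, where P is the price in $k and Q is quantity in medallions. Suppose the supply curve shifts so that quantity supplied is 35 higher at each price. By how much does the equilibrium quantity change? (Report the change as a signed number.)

ΔQ = 3.75

Equating demand and supply, 450.2 - 0.6P = -1521 + 5P gives 5.6P = 1971.2, so P* = 352.
Then Q* = 450.2 - 0.6(352) = 239.
After the shift, supply is Qs = -1486 + 5P.
Re-solving, 5.6P = 1936.2 gives P = 345.75 and Q = 242.75.
ΔQ = 242.75 - 239 = 3.75.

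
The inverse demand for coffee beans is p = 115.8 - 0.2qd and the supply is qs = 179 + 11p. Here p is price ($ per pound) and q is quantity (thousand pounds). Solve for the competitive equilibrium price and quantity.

Rewriting in direct form: qd = 579 - 5p.
The market clears where 579 - 5p = 179 + 11p. Rearranging, 16p = 400, hence p* = 25.
From the demand curve, q* = 579 - 5(25) = 454.

p* = 25, q* = 454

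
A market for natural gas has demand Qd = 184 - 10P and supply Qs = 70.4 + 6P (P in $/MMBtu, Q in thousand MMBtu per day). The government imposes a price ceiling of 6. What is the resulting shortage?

At P = 6: Qd = 124 and Qs = 106.4.
Shortage = Qd - Qs = 124 - 106.4 = 17.6.

Shortage = 17.6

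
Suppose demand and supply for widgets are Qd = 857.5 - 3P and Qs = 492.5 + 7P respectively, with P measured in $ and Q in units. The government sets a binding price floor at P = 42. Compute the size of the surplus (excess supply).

Surplus = 55

With P fixed at 42, quantity demanded is 731.5 and quantity supplied is 786.5.
Surplus = Qs - Qd = 786.5 - 731.5 = 55.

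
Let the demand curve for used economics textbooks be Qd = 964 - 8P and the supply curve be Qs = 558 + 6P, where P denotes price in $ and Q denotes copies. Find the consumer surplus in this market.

Consumer surplus = 33489

Set Qd = Qs: 964 - 8P = 558 + 6P, so 406 = 14P and P* = 29.
Substitute back: Q* = 964 - 8(29) = 732.
Demand choke price (Qd = 0): P = 964/8 = 120.5. Consumer surplus = ½ × (120.5 - 29) × 732 = 33489.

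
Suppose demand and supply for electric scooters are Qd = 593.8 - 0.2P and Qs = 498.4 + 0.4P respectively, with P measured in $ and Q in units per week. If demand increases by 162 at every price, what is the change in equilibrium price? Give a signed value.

ΔP = 270

Equating demand and supply, 593.8 - 0.2P = 498.4 + 0.4P gives 0.6P = 95.4, so P* = 159.
From the demand curve, Q* = 593.8 - 0.2(159) = 562.
After the shift, demand is Qd = 755.8 - 0.2P.
New equilibrium: 257.4 = 0.6P, so P = 429 and Q = 670.
ΔP = 429 - 159 = 270.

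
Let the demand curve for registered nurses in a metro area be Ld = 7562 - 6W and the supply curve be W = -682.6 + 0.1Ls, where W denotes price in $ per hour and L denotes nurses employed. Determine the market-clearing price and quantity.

W* = 46, L* = 7286

Rewriting in direct form: Ls = 6826 + 10W.
Set Ld = Ls: 7562 - 6W = 6826 + 10W, so 736 = 16W and W* = 46.
Then L* = 7562 - 6(46) = 7286.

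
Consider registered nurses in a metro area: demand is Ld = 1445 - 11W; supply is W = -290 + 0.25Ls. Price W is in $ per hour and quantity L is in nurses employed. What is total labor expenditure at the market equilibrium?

Total labor expenditure = 23484

Inverting to quantity form: Ls = 1160 + 4W.
Equating demand and supply, 1445 - 11W = 1160 + 4W gives 15W = 285, so W* = 19.
From the demand curve, L* = 1445 - 11(19) = 1236.
Total labor expenditure = W* × L* = 19 × 1236 = 23484.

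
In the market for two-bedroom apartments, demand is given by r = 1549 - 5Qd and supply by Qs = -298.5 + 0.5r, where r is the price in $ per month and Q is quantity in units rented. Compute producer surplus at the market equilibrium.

Producer surplus = 18496

In direct form, Qd = 309.8 - 0.2r.
At equilibrium Qd = Qs, so 309.8 - 0.2r = -298.5 + 0.5r; collecting terms, 608.3 = 0.7r and r* = 869.
From the demand curve, Q* = 309.8 - 0.2(869) = 136.
Supply choke price (Qs = 0): r = 597. Producer surplus = ½ × (869 - 597) × 136 = 18496.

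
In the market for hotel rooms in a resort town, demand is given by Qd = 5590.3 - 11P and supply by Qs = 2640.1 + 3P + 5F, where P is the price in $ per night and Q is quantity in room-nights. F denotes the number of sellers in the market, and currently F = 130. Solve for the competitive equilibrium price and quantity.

P* = 164.3, Q* = 3783

With F = 130, supply is Qs = 3290.1 + 3P.
Equating demand and supply, 5590.3 - 11P = 3290.1 + 3P gives 14P = 2300.2, so P* = 164.3.
Plugging P* into demand: Q* = 5590.3 - 11(164.3) = 3783.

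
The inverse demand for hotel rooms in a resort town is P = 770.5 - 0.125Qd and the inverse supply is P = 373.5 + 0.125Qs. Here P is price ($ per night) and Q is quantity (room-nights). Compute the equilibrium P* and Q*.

P* = 572, Q* = 1588

In direct form, Qd = 6164 - 8P and Qs = -2988 + 8P.
The market clears where 6164 - 8P = -2988 + 8P. Rearranging, 16P = 9152, hence P* = 572.
From the demand curve, Q* = 6164 - 8(572) = 1588.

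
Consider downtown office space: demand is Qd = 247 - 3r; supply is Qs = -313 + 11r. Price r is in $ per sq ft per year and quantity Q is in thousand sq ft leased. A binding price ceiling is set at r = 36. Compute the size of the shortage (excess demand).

Shortage = 56

With r fixed at 36, quantity demanded is 139 and quantity supplied is 83.
Shortage = Qd - Qs = 139 - 83 = 56.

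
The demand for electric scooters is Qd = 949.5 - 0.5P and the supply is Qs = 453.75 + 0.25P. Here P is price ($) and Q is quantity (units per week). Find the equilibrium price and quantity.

P* = 661, Q* = 619

At equilibrium Qd = Qs, so 949.5 - 0.5P = 453.75 + 0.25P; collecting terms, 495.75 = 0.75P and P* = 661.
Substitute back: Q* = 949.5 - 0.5(661) = 619.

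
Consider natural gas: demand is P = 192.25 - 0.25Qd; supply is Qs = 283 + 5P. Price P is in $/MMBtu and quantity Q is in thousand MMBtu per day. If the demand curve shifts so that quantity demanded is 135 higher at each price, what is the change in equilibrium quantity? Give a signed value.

In direct form, Qd = 769 - 4P.
At equilibrium Qd = Qs, so 769 - 4P = 283 + 5P; collecting terms, 486 = 9P and P* = 54.
Plugging P* into demand: Q* = 769 - 4(54) = 553.
After the shift, demand is Qd = 904 - 4P.
New equilibrium: 621 = 9P, so P = 69 and Q = 628.
ΔQ = 628 - 553 = 75.

ΔQ = 75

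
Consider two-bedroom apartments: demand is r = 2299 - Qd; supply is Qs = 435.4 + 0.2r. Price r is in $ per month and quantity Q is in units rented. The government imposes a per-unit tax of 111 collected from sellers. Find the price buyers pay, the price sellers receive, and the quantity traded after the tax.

r_b = 1571.5, r_s = 1460.5, Q = 727.5

Solving each curve for Q: Qd = 2299 - r.
The tax drives a wedge r_b - r_s = 111. Substituting r_s = r_b - 111 into supply: Qs = 413.2 + 0.2r_b.
Equate demand and the shifted supply: 2299 - r_b = 413.2 + 0.2r_b, giving 1.2r_b = 1885.8, so r_b = 1571.5.
Then r_s = 1571.5 - 111 = 1460.5 and Q = 2299 - 1571.5 = 727.5.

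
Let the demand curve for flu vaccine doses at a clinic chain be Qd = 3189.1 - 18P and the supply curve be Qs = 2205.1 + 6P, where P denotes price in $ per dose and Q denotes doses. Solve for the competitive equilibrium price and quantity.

The market clears where 3189.1 - 18P = 2205.1 + 6P. Rearranging, 24P = 984, hence P* = 41.
From the demand curve, Q* = 3189.1 - 18(41) = 2451.1.

P* = 41, Q* = 2451.1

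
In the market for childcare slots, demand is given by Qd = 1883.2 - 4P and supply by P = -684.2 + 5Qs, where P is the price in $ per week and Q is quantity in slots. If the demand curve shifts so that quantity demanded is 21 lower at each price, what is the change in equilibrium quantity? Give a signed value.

Inverting to quantity form: Qs = 136.84 + 0.2P.
Set Qd = Qs: 1883.2 - 4P = 136.84 + 0.2P, so 1746.36 = 4.2P and P* = 415.8.
From the demand curve, Q* = 1883.2 - 4(415.8) = 220.
After the shift, demand is Qd = 1862.2 - 4P.
Re-solving, 4.2P = 1725.36 gives P = 410.8 and Q = 219.
ΔQ = 219 - 220 = -1.

ΔQ = -1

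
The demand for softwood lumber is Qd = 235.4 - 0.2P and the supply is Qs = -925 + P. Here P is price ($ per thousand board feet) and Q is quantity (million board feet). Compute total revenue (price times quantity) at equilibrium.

Total revenue = 40614

The market clears where 235.4 - 0.2P = -925 + P. Rearranging, 1.2P = 1160.4, hence P* = 967.
Plugging P* into demand: Q* = 235.4 - 0.2(967) = 42.
Total revenue = P* × Q* = 967 × 42 = 40614.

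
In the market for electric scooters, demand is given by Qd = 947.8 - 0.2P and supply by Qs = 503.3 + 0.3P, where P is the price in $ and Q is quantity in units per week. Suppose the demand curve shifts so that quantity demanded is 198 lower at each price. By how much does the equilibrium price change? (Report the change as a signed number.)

ΔP = -396

Equating demand and supply, 947.8 - 0.2P = 503.3 + 0.3P gives 0.5P = 444.5, so P* = 889.
Then Q* = 947.8 - 0.2(889) = 770.
After the shift, demand is Qd = 749.8 - 0.2P.
New equilibrium: 246.5 = 0.5P, so P = 493 and Q = 651.2.
ΔP = 493 - 889 = -396.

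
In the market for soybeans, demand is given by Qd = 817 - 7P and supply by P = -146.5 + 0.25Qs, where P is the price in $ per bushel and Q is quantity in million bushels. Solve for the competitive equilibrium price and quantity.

P* = 21, Q* = 670

In direct form, Qs = 586 + 4P.
Equating demand and supply, 817 - 7P = 586 + 4P gives 11P = 231, so P* = 21.
Plugging P* into demand: Q* = 817 - 7(21) = 670.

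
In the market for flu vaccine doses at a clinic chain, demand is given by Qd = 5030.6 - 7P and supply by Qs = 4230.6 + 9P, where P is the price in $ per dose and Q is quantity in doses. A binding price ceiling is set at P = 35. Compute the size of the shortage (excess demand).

Shortage = 240

With P fixed at 35, quantity demanded is 4785.6 and quantity supplied is 4545.6.
Shortage = Qd - Qs = 4785.6 - 4545.6 = 240.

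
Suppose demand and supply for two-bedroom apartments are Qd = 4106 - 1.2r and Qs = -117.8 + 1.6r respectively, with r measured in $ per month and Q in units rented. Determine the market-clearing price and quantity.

At equilibrium Qd = Qs, so 4106 - 1.2r = -117.8 + 1.6r; collecting terms, 4223.8 = 2.8r and r* = 1508.5.
From the demand curve, Q* = 4106 - 1.2(1508.5) = 2295.8.

r* = 1508.5, Q* = 2295.8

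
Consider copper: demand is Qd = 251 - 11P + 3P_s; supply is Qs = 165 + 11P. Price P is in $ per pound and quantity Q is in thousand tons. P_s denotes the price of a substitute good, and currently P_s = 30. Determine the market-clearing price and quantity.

P* = 8, Q* = 253

With P_s = 30, demand is Qd = 341 - 11P.
At equilibrium Qd = Qs, so 341 - 11P = 165 + 11P; collecting terms, 176 = 22P and P* = 8.
Plugging P* into demand: Q* = 341 - 11(8) = 253.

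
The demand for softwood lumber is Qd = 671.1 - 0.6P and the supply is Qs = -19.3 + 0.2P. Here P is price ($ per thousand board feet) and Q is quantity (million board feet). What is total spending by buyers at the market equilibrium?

Total spending by buyers = 132297.9

Equating demand and supply, 671.1 - 0.6P = -19.3 + 0.2P gives 0.8P = 690.4, so P* = 863.
From the demand curve, Q* = 671.1 - 0.6(863) = 153.3.
Total spending by buyers = P* × Q* = 863 × 153.3 = 132297.9.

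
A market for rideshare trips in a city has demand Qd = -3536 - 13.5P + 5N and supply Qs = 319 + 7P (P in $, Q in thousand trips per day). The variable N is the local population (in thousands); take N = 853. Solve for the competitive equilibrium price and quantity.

P* = 20, Q* = 459

With N = 853, demand is Qd = 729 - 13.5P.
At equilibrium Qd = Qs, so 729 - 13.5P = 319 + 7P; collecting terms, 410 = 20.5P and P* = 20.
Substitute back: Q* = 729 - 13.5(20) = 459.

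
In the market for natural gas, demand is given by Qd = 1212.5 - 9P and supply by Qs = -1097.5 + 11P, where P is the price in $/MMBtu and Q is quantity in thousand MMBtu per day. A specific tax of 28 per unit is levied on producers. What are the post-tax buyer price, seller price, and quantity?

With a tax of 28 on producers, they supply based on the net price P_s = P_b - 28, so Qs = -1405.5 + 11P_b.
Equate demand and the shifted supply: 1212.5 - 9P_b = -1405.5 + 11P_b, giving 20P_b = 2618, so P_b = 130.9.
Then P_s = 130.9 - 28 = 102.9 and Q = 1212.5 - 9(130.9) = 34.4.

P_b = 130.9, P_s = 102.9, Q = 34.4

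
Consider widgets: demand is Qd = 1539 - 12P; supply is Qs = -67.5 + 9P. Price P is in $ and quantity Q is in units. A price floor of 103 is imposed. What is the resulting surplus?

With P fixed at 103, quantity demanded is 303 and quantity supplied is 859.5.
Surplus = Qs - Qd = 859.5 - 303 = 556.5.

Surplus = 556.5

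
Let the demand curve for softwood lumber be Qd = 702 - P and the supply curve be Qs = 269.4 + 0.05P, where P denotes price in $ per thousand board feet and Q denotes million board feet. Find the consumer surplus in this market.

Equating demand and supply, 702 - P = 269.4 + 0.05P gives 1.05P = 432.6, so P* = 412.
From the demand curve, Q* = 702 - 412 = 290.
Demand choke price (Qd = 0): P = 702. Consumer surplus = ½ × (702 - 412) × 290 = 42050.

Consumer surplus = 42050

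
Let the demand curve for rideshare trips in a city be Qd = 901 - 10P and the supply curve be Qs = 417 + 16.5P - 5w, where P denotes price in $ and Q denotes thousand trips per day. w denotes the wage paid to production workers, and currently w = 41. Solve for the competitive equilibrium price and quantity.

With w = 41, supply is Qs = 212 + 16.5P.
The market clears where 901 - 10P = 212 + 16.5P. Rearranging, 26.5P = 689, hence P* = 26.
From the demand curve, Q* = 901 - 10(26) = 641.

P* = 26, Q* = 641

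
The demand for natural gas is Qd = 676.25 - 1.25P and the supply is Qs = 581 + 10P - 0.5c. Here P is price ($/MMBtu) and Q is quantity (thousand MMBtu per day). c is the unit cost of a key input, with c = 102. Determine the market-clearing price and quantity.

With c = 102, supply is Qs = 530 + 10P.
At equilibrium Qd = Qs, so 676.25 - 1.25P = 530 + 10P; collecting terms, 146.25 = 11.25P and P* = 13.
Then Q* = 676.25 - 1.25(13) = 660.

P* = 13, Q* = 660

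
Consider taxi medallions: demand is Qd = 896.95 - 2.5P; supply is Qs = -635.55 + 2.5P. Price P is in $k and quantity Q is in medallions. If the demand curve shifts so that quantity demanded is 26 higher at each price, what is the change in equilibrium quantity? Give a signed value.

The market clears where 896.95 - 2.5P = -635.55 + 2.5P. Rearranging, 5P = 1532.5, hence P* = 306.5.
From the demand curve, Q* = 896.95 - 2.5(306.5) = 130.7.
After the shift, demand is Qd = 922.95 - 2.5P.
New equilibrium: 1558.5 = 5P, so P = 311.7 and Q = 143.7.
ΔQ = 143.7 - 130.7 = 13.

ΔQ = 13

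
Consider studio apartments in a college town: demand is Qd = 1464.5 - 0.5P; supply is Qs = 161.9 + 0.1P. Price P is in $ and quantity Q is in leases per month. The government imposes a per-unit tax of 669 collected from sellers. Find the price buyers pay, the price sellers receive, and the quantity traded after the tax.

Sellers keep P_s = P_b - 669 per unit, so supply in terms of the buyer price is Qs = 95 + 0.1P_b.
Market clearing requires 1464.5 - 0.5P_b = 95 + 0.1P_b; hence 1369.5 = 0.6P_b and P_b = 2282.5.
So P_s = 1613.5 and the quantity traded is Q = 1464.5 - 0.5(2282.5) = 323.25.

P_b = 2282.5, P_s = 1613.5, Q = 323.25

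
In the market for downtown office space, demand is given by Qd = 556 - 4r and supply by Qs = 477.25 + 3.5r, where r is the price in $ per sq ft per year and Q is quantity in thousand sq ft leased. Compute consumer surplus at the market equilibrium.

Consumer surplus = 33024.5

At equilibrium Qd = Qs, so 556 - 4r = 477.25 + 3.5r; collecting terms, 78.75 = 7.5r and r* = 10.5.
Plugging r* into demand: Q* = 556 - 4(10.5) = 514.
Demand choke price (Qd = 0): r = 556/4 = 139. Consumer surplus = ½ × (139 - 10.5) × 514 = 33024.5.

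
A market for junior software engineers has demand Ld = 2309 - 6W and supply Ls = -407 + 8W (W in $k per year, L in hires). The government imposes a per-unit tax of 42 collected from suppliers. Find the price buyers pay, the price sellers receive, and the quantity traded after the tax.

The tax drives a wedge W_b - W_s = 42. Substituting W_s = W_b - 42 into supply: Ls = -743 + 8W_b.
Equate demand and the shifted supply: 2309 - 6W_b = -743 + 8W_b, giving 14W_b = 3052, so W_b = 218.
Then W_s = 218 - 42 = 176 and L = 2309 - 6(218) = 1001.

W_b = 218, W_s = 176, L = 1001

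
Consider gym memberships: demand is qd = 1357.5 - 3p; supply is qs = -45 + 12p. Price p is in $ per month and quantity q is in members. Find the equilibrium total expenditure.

At equilibrium qd = qs, so 1357.5 - 3p = -45 + 12p; collecting terms, 1402.5 = 15p and p* = 93.5.
Plugging p* into demand: q* = 1357.5 - 3(93.5) = 1077.
Total expenditure = p* × q* = 93.5 × 1077 = 100699.5.

Total expenditure = 100699.5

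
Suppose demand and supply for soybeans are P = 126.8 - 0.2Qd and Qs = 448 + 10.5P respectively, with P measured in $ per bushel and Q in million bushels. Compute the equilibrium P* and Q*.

P* = 12, Q* = 574

Inverting to quantity form: Qd = 634 - 5P.
At equilibrium Qd = Qs, so 634 - 5P = 448 + 10.5P; collecting terms, 186 = 15.5P and P* = 12.
Plugging P* into demand: Q* = 634 - 5(12) = 574.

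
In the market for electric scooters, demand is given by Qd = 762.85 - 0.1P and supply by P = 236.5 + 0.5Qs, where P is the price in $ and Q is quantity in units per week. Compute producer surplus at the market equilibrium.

Solving each curve for Q: Qs = -473 + 2P.
Equating demand and supply, 762.85 - 0.1P = -473 + 2P gives 2.1P = 1235.85, so P* = 588.5.
Substitute back: Q* = 762.85 - 0.1(588.5) = 704.
Supply choke price (Qs = 0): P = 236.5. Producer surplus = ½ × (588.5 - 236.5) × 704 = 123904.

Producer surplus = 123904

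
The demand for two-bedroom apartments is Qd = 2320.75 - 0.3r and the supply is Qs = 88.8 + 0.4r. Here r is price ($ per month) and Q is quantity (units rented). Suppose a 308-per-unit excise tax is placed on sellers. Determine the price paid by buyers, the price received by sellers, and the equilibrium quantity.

r_b = 3364.5, r_s = 3056.5, Q = 1311.4

Sellers keep r_s = r_b - 308 per unit, so supply in terms of the buyer price is Qs = -34.4 + 0.4r_b.
Set Qd = Qs: 2320.75 - 0.3r_b = -34.4 + 0.4r_b, so 2355.15 = 0.7r_b and r_b = 3364.5.
So r_s = 3056.5 and the quantity traded is Q = 2320.75 - 0.3(3364.5) = 1311.4.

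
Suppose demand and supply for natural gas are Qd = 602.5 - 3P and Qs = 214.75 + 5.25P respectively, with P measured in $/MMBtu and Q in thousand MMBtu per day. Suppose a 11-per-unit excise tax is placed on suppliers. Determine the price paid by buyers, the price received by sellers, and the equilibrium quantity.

P_b = 54, P_s = 43, Q = 440.5

The tax drives a wedge P_b - P_s = 11. Substituting P_s = P_b - 11 into supply: Qs = 157 + 5.25P_b.
Market clearing requires 602.5 - 3P_b = 157 + 5.25P_b; hence 445.5 = 8.25P_b and P_b = 54.
So P_s = 43 and the quantity traded is Q = 602.5 - 3(54) = 440.5.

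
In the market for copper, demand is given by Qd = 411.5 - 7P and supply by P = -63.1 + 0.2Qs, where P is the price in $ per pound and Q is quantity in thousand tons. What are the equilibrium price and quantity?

P* = 8, Q* = 355.5

Rewriting in direct form: Qs = 315.5 + 5P.
Set Qd = Qs: 411.5 - 7P = 315.5 + 5P, so 96 = 12P and P* = 8.
Substitute back: Q* = 411.5 - 7(8) = 355.5.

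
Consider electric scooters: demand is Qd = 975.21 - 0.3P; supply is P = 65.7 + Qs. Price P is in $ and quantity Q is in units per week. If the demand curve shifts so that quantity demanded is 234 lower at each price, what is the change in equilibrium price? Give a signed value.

Solving each curve for Q: Qs = -65.7 + P.
Set Qd = Qs: 975.21 - 0.3P = -65.7 + P, so 1040.91 = 1.3P and P* = 800.7.
Plugging P* into demand: Q* = 975.21 - 0.3(800.7) = 735.
After the shift, demand is Qd = 741.21 - 0.3P.
Re-solving, 1.3P = 806.91 gives P = 620.7 and Q = 555.
ΔP = 620.7 - 800.7 = -180.

ΔP = -180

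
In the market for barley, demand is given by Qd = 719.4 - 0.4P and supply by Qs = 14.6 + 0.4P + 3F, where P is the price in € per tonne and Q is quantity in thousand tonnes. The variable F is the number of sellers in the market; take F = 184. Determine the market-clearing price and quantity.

With F = 184, supply is Qs = 566.6 + 0.4P.
At equilibrium Qd = Qs, so 719.4 - 0.4P = 566.6 + 0.4P; collecting terms, 152.8 = 0.8P and P* = 191.
Substitute back: Q* = 719.4 - 0.4(191) = 643.

P* = 191, Q* = 643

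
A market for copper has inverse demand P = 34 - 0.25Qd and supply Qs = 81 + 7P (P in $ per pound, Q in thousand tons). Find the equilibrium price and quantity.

Rewriting in direct form: Qd = 136 - 4P.
The market clears where 136 - 4P = 81 + 7P. Rearranging, 11P = 55, hence P* = 5.
Plugging P* into demand: Q* = 136 - 4(5) = 116.

P* = 5, Q* = 116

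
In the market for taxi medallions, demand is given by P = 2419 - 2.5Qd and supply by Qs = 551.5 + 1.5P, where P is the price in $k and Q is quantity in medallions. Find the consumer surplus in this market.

Inverting to quantity form: Qd = 967.6 - 0.4P.
At equilibrium Qd = Qs, so 967.6 - 0.4P = 551.5 + 1.5P; collecting terms, 416.1 = 1.9P and P* = 219.
From the demand curve, Q* = 967.6 - 0.4(219) = 880.
Demand choke price (Qd = 0): P = 967.6/0.4 = 2419. Consumer surplus = ½ × (2419 - 219) × 880 = 968000.

Consumer surplus = 968000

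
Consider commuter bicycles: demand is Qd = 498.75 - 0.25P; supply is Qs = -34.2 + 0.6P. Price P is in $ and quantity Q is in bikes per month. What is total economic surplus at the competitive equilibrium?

At equilibrium Qd = Qs, so 498.75 - 0.25P = -34.2 + 0.6P; collecting terms, 532.95 = 0.85P and P* = 627.
Substitute back: Q* = 498.75 - 0.25(627) = 342.
Demand choke price = 1995; supply choke price = 57. CS = ½(1995 - 627)(342) = 233928; PS = ½(627 - 57)(342) = 97470. Total surplus = 331398.

Total surplus = 331398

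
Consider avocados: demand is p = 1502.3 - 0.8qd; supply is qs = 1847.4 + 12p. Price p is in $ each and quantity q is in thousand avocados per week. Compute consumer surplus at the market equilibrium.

Solving each curve for q: qd = 1877.875 - 1.25p.
At equilibrium qd = qs, so 1877.875 - 1.25p = 1847.4 + 12p; collecting terms, 30.475 = 13.25p and p* = 2.3.
Substitute back: q* = 1877.875 - 1.25(2.3) = 1875.
Demand choke price (qd = 0): p = 1877.875/1.25 = 1502.3. Consumer surplus = ½ × (1502.3 - 2.3) × 1875 = 1406250.

Consumer surplus = 1406250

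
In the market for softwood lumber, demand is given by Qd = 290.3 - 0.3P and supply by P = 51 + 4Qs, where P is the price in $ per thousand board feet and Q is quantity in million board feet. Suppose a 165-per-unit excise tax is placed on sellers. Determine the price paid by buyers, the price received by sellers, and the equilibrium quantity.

P_b = 626, P_s = 461, Q = 102.5

In direct form, Qs = -12.75 + 0.25P.
Sellers keep P_s = P_b - 165 per unit, so supply in terms of the buyer price is Qs = -54 + 0.25P_b.
Equate demand and the shifted supply: 290.3 - 0.3P_b = -54 + 0.25P_b, giving 0.55P_b = 344.3, so P_b = 626.
So P_s = 461 and the quantity traded is Q = 290.3 - 0.3(626) = 102.5.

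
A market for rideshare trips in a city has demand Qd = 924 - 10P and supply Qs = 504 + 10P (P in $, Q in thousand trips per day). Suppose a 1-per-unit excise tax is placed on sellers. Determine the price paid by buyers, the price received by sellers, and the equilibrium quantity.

With a tax of 1 on sellers, they supply based on the net price P_s = P_b - 1, so Qs = 494 + 10P_b.
Equate demand and the shifted supply: 924 - 10P_b = 494 + 10P_b, giving 20P_b = 430, so P_b = 21.5.
Then P_s = 21.5 - 1 = 20.5 and Q = 924 - 10(21.5) = 709.

P_b = 21.5, P_s = 20.5, Q = 709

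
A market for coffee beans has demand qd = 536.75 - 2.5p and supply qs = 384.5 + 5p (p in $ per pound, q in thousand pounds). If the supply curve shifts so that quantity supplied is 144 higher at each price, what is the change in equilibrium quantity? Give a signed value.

Δq = 48

Set qd = qs: 536.75 - 2.5p = 384.5 + 5p, so 152.25 = 7.5p and p* = 20.3.
Plugging p* into demand: q* = 536.75 - 2.5(20.3) = 486.
After the shift, supply is qs = 528.5 + 5p.
The new intersection has 8.25 = 7.5p, i.e. p = 1.1, q = 534.
Δq = 534 - 486 = 48.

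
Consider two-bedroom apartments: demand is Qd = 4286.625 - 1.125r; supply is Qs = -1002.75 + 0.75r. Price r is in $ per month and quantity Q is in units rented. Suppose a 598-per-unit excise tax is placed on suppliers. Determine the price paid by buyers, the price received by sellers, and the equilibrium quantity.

r_b = 3060.2, r_s = 2462.2, Q = 843.9

The tax drives a wedge r_b - r_s = 598. Substituting r_s = r_b - 598 into supply: Qs = -1451.25 + 0.75r_b.
Set Qd = Qs: 4286.625 - 1.125r_b = -1451.25 + 0.75r_b, so 5737.875 = 1.875r_b and r_b = 3060.2.
So r_s = 2462.2 and the quantity traded is Q = 4286.625 - 1.125(3060.2) = 843.9.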